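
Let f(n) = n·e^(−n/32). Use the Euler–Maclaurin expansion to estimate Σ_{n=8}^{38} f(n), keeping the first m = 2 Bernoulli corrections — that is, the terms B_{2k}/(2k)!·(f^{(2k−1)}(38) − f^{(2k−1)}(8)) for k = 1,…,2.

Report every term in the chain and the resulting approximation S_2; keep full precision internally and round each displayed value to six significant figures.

The integral term ∫_8^38 x·e^(−x/32) dx = 313.704.
½[f(8) + f(38)] = ½[6.23041 + 11.5893] = 8.90988.
Running total after boundary: 322.613.
Correction k=1: B_{2}/2! · (f^{(1)}(38) − f^{(1)}(8)) = 1/12 · (-0.0571843 − 0.584101) = -0.0534404.
Running total after k=1: 322.560.
Correction k=2: B_{4}/4! · (f^{(3)}(38) − f^{(3)}(8)) = −1/720 · (0.000539825 − 0.00209151) = 2.15511e-06.

S_2 ≈ 322.560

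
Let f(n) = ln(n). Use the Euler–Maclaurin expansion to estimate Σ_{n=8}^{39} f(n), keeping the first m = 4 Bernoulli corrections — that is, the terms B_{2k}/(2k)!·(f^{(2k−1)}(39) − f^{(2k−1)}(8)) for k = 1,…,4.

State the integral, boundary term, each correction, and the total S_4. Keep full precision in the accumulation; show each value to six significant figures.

∫_8^39 ln(x) dx evaluates to 95.2434.
Endpoint term: (f(8) + f(39))/2 = (2.07944 + 3.66356)/2 = 2.87150.
So far: 98.1149.
Order-1 term: 1/12 · (0.0256410 − 0.125000) = -0.00827991.
After k=1: 98.1066.
Order-2 term: −1/720 · (3.37160e-05 − 0.00390625) = 5.37852e-06.
After k=2: 98.1066.
Order-3 term: 1/30240 · (2.66004e-07 − 0.000732422) = -2.42115e-08.
After k=3: 98.1066.
Order-4 term: −1/1209600 · (5.24663e-09 − 0.000343323) = 2.83827e-10.

S_4 ≈ 98.1066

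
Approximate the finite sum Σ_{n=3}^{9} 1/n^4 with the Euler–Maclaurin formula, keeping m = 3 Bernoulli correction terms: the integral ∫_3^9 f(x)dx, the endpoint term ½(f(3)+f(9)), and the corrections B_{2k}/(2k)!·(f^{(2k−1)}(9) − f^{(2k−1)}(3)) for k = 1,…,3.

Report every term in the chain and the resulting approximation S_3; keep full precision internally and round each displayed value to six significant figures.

∫_3^9 1/x^4 dx evaluates to 0.0118884.
Boundary: ½(f(3) + f(9)) = ½(0.0123457 + 0.000152416) = 0.00624905.
So far: 0.0181375.
Order-1 term: 1/12 · (-6.77404e-05 − (-0.0164609)) = 0.00136610.
Running total after k=1: 0.0195036.
Order-2 term: −1/720 · (-2.50890e-05 − (-0.0548697)) = -7.61730e-05.
Running total after k=2: 0.0194274.
Order-3 term: 1/30240 · (-1.73455e-05 − (-0.341411)) = 1.12895e-05.

S_3 ≈ 0.0194387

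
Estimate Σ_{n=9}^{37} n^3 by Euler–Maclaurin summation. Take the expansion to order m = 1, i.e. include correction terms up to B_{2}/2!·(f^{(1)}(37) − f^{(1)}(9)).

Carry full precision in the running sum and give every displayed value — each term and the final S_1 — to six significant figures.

∫_9^37 x^3 dx evaluates to 466900.
Boundary: ½(f(9) + f(37)) = ½(729.000 + 50653.0) = 25691.0.
Integral + boundary = 492591.
k=1: B_{2}/(2)! × [f^{(1)}(37) − f^{(1)}(9)] = 1/12 × (4107.00 − 243.000) = 322.000.

S_1 ≈ 492913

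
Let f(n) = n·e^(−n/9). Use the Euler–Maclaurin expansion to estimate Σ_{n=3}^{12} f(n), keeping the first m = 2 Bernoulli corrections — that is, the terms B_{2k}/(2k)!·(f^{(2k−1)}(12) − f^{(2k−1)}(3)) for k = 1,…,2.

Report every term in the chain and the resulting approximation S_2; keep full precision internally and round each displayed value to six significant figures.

S_2 ≈ 30.1748

∫_3^12 x·e^(−x/9) dx evaluates to 27.5655.
Endpoint term: (f(3) + f(12))/2 = (2.14959 + 3.16317)/2 = 2.65638.
Integral + boundary = 30.2219.
Order-1 term: 1/12 · (-0.0878657 − 0.477688) = -0.0471294.
Partial sum through k=1: 30.1748.
Order-2 term: −1/720 · (0.00542381 − 0.0235895) = 2.52301e-05.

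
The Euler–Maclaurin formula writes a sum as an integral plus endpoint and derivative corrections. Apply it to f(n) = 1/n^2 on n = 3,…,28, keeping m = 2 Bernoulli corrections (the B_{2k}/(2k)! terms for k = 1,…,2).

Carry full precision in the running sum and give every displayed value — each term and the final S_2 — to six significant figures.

Integral: ∫_3^28 1/x^2 dx = 0.297619.
½[f(3) + f(28)] = ½[0.111111 + 0.00127551] = 0.0561933.
Integral + boundary = 0.353812.
Order-1 term: 1/12 · (-9.11079e-05 − (-0.0740741)) = 0.00616525.
Running total after k=1: 0.359978.
Order-2 term: −1/720 · (-1.39451e-06 − (-0.0987654)) = -0.000137172.

S_2 ≈ 0.359840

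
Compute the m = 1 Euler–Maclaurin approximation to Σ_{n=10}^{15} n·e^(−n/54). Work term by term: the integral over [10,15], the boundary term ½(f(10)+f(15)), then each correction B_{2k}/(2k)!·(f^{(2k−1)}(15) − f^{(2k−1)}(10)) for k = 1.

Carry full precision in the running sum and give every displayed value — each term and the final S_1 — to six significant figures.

∫_10^15 x·e^(−x/54) dx evaluates to 49.4495.
Boundary: ½(f(10) + f(15)) = ½(8.30950 + 11.3620) = 9.83574.
Running total after boundary: 59.2852.
k=1: B_{2}/(2)! × [f^{(1)}(15) − f^{(1)}(10)] = 1/12 × (0.547058 − 0.677071) = -0.0108344.

S_1 ≈ 59.2744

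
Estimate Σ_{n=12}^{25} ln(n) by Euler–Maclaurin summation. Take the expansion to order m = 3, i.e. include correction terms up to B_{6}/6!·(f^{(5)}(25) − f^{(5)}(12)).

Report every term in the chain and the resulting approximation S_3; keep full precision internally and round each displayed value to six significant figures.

∫_12^25 ln(x) dx evaluates to 37.6530.
Boundary: ½(f(12) + f(25)) = ½(2.48491 + 3.21888) = 2.85189.
So far: 40.5049.
Correction k=1: B_{2}/2! · (f^{(1)}(25) − f^{(1)}(12)) = 1/12 · (0.0400000 − 0.0833333) = -0.00361111.
After k=1: 40.5013.
Correction k=2: B_{4}/4! · (f^{(3)}(25) − f^{(3)}(12)) = −1/720 · (0.000128000 − 0.00115741) = 1.42973e-06.
After k=2: 40.5013.
Correction k=3: B_{6}/6! · (f^{(5)}(25) − f^{(5)}(12)) = 1/30240 · (2.45760e-06 − 9.64506e-05) = -3.10823e-09.

S_3 ≈ 40.5013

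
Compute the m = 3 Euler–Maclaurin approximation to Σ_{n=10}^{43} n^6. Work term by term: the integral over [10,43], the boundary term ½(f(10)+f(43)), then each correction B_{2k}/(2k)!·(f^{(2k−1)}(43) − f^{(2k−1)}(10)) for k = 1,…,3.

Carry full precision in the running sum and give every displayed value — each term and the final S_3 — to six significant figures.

The integral term ∫_10^43 x^6 dx = 3.88298e+10.
Endpoint term: (f(10) + f(43))/2 = (1.00000e+06 + 6.32136e+09)/2 = 3.16118e+09.
Running total after boundary: 4.19910e+10.
k=1: B_{2}/(2)! × [f^{(1)}(43) − f^{(1)}(10)] = 1/12 × (8.82051e+08 − 600000) = 7.34542e+07.
Running total after k=1: 4.20644e+10.
k=2: B_{4}/(4)! × [f^{(3)}(43) − f^{(3)}(10)] = −1/720 × (9.54084e+06 − 120000) = -13084.5.
Running total after k=2: 4.20644e+10.
k=3: B_{6}/(6)! × [f^{(5)}(43) − f^{(5)}(10)] = 1/30240 × (30960.0 − 7200.00) = 0.785714.

S_3 ≈ 4.20644e+10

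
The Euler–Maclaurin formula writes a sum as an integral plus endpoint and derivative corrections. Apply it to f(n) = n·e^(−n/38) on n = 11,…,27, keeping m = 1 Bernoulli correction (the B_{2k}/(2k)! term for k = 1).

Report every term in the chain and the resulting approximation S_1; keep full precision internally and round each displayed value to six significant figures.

Integral: ∫_11^27 x·e^(−x/38) dx = 180.278.
Boundary: ½(f(11) + f(27)) = ½(8.23523 + 13.2674) = 10.7513.
So far: 191.029.
Correction k=1: B_{2}/2! · (f^{(1)}(27) − f^{(1)}(11)) = 1/12 · (0.142243 − 0.531941) = -0.0324748.

S_1 ≈ 190.997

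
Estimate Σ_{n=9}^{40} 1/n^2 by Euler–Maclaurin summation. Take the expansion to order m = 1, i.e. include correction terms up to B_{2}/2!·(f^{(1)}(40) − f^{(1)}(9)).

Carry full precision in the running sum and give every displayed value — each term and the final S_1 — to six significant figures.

S_1 ≈ 0.0928225

∫_9^40 1/x^2 dx evaluates to 0.0861111.
Boundary: ½(f(9) + f(40)) = ½(0.0123457 + 0.000625000) = 0.00648534.
Integral + boundary = 0.0925965.
Order-1 term: 1/12 · (-3.12500e-05 − (-0.00274348)) = 0.000226020.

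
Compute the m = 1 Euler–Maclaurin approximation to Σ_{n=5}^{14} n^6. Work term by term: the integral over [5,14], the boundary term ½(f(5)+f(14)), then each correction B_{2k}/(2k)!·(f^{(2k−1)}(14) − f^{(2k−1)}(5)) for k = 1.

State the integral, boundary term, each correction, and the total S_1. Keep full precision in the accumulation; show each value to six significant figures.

∫_5^14 x^6 dx evaluates to 1.50479e+07.
½[f(5) + f(14)] = ½[15625.0 + 7.52954e+06] = 3.77258e+06.
So far: 1.88205e+07.
Order-1 term: 1/12 · (3.22694e+06 − 18750.0) = 267350.

S_1 ≈ 1.90878e+07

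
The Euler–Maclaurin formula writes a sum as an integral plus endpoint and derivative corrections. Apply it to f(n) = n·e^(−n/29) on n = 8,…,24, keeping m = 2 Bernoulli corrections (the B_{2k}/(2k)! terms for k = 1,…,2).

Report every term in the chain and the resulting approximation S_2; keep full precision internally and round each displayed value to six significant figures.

Integral: ∫_8^24 x·e^(−x/29) dx = 142.491.
Endpoint term: (f(8) + f(24))/2 = (6.07134 + 10.4905)/2 = 8.28091.
Running total after boundary: 150.772.
Order-1 term: 1/12 · (0.0753626 − 0.549561) = -0.0395165.
After k=1: 150.733.
Order-2 term: −1/720 · (0.00112909 − 0.00245826) = 1.84606e-06.

S_2 ≈ 150.733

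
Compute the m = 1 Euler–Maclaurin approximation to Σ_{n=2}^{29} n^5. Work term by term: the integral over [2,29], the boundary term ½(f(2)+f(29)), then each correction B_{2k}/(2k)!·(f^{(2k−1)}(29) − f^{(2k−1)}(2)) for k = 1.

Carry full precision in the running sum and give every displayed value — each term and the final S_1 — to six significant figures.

S_1 ≈ 1.09687e+08

The integral term ∫_2^29 x^5 dx = 9.91372e+07.
½[f(2) + f(29)] = ½[32.0000 + 2.05111e+07] = 1.02556e+07.
Integral + boundary = 1.09393e+08.
k=1: B_{2}/(2)! × [f^{(1)}(29) − f^{(1)}(2)] = 1/12 × (3.53640e+06 − 80.0000) = 294694.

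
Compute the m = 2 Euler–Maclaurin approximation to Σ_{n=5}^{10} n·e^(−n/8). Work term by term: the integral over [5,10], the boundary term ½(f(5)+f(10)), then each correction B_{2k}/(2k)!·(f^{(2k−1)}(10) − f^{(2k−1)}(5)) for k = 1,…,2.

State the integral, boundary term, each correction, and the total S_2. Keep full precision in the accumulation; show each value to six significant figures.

S_2 ≈ 17.1585

∫_5^10 x·e^(−x/8) dx evaluates to 14.4105.
Boundary: ½(f(5) + f(10)) = ½(2.67631 + 2.86505) = 2.77068.
Running total after boundary: 17.1812.
k=1: B_{2}/(2)! × [f^{(1)}(10) − f^{(1)}(5)] = 1/12 × (-0.0716262 − 0.200723) = -0.0226958.
Partial sum through k=1: 17.1585.
k=2: B_{4}/(4)! × [f^{(3)}(10) − f^{(3)}(5)] = −1/720 × (0.00783412 − 0.0198632) = 1.67071e-05.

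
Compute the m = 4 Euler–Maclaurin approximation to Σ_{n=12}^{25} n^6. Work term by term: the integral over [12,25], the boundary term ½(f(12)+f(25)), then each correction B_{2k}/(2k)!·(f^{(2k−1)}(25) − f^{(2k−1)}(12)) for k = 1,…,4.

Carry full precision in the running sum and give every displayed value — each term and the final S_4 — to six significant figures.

∫_12^25 x^6 dx evaluates to 8.66812e+08.
½[f(12) + f(25)] = ½[2.98598e+06 + 2.44141e+08] = 1.23563e+08.
So far: 9.90375e+08.
Order-1 term: 1/12 · (5.85938e+07 − 1.49299e+06) = 4.75840e+06.
Running total after k=1: 9.95134e+08.
Order-2 term: −1/720 · (1.87500e+06 − 207360) = -2316.17.
Running total after k=2: 9.95131e+08.
Order-3 term: 1/30240 · (18000.0 − 8640.00) = 0.309524.
Running total after k=3: 9.95131e+08.
Order-4 term: −1/1209600 · (0.00000 − 0.00000) = 0.00000.

S_4 ≈ 9.95131e+08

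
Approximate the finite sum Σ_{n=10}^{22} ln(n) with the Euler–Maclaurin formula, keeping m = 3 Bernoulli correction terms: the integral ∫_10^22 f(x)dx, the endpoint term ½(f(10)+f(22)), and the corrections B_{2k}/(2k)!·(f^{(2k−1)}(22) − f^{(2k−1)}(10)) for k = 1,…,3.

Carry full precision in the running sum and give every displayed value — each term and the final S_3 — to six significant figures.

∫_10^22 ln(x) dx evaluates to 32.9771.
Boundary: ½(f(10) + f(22)) = ½(2.30259 + 3.09104) = 2.69681.
So far: 35.6739.
k=1: B_{2}/(2)! × [f^{(1)}(22) − f^{(1)}(10)] = 1/12 × (0.0454545 − 0.100000) = -0.00454545.
After k=1: 35.6694.
k=2: B_{4}/(4)! × [f^{(3)}(22) − f^{(3)}(10)] = −1/720 × (0.000187829 − 0.00200000) = 2.51690e-06.
After k=2: 35.6694.
k=3: B_{6}/(6)! × [f^{(5)}(22) − f^{(5)}(10)] = 1/30240 × (4.65691e-06 − 0.000240000) = -7.78251e-09.

S_3 ≈ 35.6694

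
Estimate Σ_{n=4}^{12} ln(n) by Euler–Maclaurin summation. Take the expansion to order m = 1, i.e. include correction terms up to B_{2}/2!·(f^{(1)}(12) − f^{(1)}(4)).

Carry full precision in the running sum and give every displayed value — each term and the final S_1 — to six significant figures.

S_1 ≈ 18.1954

Integral: ∫_4^12 ln(x) dx = 16.2737.
Boundary: ½(f(4) + f(12)) = ½(1.38629 + 2.48491) = 1.93560.
Running total after boundary: 18.2093.
Order-1 term: 1/12 · (0.0833333 − 0.250000) = -0.0138889.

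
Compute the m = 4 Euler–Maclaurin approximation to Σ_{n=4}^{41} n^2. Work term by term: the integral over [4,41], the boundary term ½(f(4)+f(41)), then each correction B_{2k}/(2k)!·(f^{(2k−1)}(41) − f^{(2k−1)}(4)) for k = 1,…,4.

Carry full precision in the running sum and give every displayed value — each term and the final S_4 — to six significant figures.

∫_4^41 x^2 dx evaluates to 22952.3.
½[f(4) + f(41)] = ½[16.0000 + 1681.00] = 848.500.
So far: 23800.8.
k=1: B_{2}/(2)! × [f^{(1)}(41) − f^{(1)}(4)] = 1/12 × (82.0000 − 8.00000) = 6.16667.
Running total after k=1: 23807.0.
k=2: B_{4}/(4)! × [f^{(3)}(41) − f^{(3)}(4)] = −1/720 × (0.00000 − 0.00000) = 0.00000.
Running total after k=2: 23807.0.
k=3: B_{6}/(6)! × [f^{(5)}(41) − f^{(5)}(4)] = 1/30240 × (0.00000 − 0.00000) = 0.00000.
Running total after k=3: 23807.0.
k=4: B_{8}/(8)! × [f^{(7)}(41) − f^{(7)}(4)] = −1/1209600 × (0.00000 − 0.00000) = 0.00000.

S_4 ≈ 23807.0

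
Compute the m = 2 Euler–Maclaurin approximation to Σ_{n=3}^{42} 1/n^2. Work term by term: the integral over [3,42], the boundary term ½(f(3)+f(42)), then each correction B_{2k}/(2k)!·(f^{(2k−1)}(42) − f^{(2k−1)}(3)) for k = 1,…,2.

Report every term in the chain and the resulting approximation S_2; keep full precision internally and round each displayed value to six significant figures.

S_2 ≈ 0.371396

Integral: ∫_3^42 1/x^2 dx = 0.309524.
Endpoint term: (f(3) + f(42))/2 = (0.111111 + 0.000566893)/2 = 0.0558390.
Integral + boundary = 0.365363.
Order-1 term: 1/12 · (-2.69949e-05 − (-0.0740741)) = 0.00617059.
Running total after k=1: 0.371533.
Order-2 term: −1/720 · (-1.83639e-07 − (-0.0987654)) = -0.000137174.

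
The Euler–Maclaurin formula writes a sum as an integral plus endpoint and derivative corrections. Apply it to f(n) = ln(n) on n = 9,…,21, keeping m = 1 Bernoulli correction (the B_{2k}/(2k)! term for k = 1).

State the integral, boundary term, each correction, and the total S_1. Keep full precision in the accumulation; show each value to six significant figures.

S_1 ≈ 34.7755

The integral term ∫_9^21 ln(x) dx = 32.1599.
½[f(9) + f(21)] = ½[2.19722 + 3.04452] = 2.62087.
Running total after boundary: 34.7808.
Correction k=1: B_{2}/2! · (f^{(1)}(21) − f^{(1)}(9)) = 1/12 · (0.0476190 − 0.111111) = -0.00529101.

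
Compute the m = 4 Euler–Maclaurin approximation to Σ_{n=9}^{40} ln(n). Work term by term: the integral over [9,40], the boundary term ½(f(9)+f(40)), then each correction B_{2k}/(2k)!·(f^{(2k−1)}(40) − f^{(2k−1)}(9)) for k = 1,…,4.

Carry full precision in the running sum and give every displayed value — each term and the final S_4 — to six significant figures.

∫_9^40 ln(x) dx evaluates to 96.7802.
Endpoint term: (f(9) + f(40))/2 = (2.19722 + 3.68888)/2 = 2.94305.
So far: 99.7232.
k=1: B_{2}/(2)! × [f^{(1)}(40) − f^{(1)}(9)] = 1/12 × (0.0250000 − 0.111111) = -0.00717593.
Partial sum through k=1: 99.7160.
k=2: B_{4}/(4)! × [f^{(3)}(40) − f^{(3)}(9)] = −1/720 × (3.12500e-05 − 0.00274348) = 3.76699e-06.
Partial sum through k=2: 99.7160.
k=3: B_{6}/(6)! × [f^{(5)}(40) − f^{(5)}(9)] = 1/30240 × (2.34375e-07 − 0.000406442) = -1.34328e-08.
Partial sum through k=3: 99.7160.
k=4: B_{8}/(8)! × [f^{(7)}(40) − f^{(7)}(9)] = −1/1209600 × (4.39453e-09 − 0.000150534) = 1.24446e-10.

S_4 ≈ 99.7160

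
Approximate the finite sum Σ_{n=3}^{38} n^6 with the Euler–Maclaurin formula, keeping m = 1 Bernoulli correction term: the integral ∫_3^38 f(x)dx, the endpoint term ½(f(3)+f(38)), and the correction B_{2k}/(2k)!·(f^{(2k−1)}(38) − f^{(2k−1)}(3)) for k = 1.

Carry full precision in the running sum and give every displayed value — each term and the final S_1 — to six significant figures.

S_1 ≈ 1.78902e+10

The integral term ∫_3^38 x^6 dx = 1.63451e+10.
Boundary: ½(f(3) + f(38)) = ½(729.000 + 3.01094e+09) = 1.50547e+09.
So far: 1.78506e+10.
Correction k=1: B_{2}/2! · (f^{(1)}(38) − f^{(1)}(3)) = 1/12 · (4.75411e+08 − 1458.00) = 3.96175e+07.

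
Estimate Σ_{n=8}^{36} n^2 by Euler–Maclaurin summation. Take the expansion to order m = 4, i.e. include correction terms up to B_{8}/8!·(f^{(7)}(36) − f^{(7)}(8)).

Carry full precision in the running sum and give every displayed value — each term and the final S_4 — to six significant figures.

The integral term ∫_8^36 x^2 dx = 15381.3.
½[f(8) + f(36)] = ½[64.0000 + 1296.00] = 680.000.
Integral + boundary = 16061.3.
Correction k=1: B_{2}/2! · (f^{(1)}(36) − f^{(1)}(8)) = 1/12 · (72.0000 − 16.0000) = 4.66667.
Partial sum through k=1: 16066.0.
Correction k=2: B_{4}/4! · (f^{(3)}(36) − f^{(3)}(8)) = −1/720 · (0.00000 − 0.00000) = 0.00000.
Partial sum through k=2: 16066.0.
Correction k=3: B_{6}/6! · (f^{(5)}(36) − f^{(5)}(8)) = 1/30240 · (0.00000 − 0.00000) = 0.00000.
Partial sum through k=3: 16066.0.
Correction k=4: B_{8}/8! · (f^{(7)}(36) − f^{(7)}(8)) = −1/1209600 · (0.00000 − 0.00000) = 0.00000.

S_4 ≈ 16066.0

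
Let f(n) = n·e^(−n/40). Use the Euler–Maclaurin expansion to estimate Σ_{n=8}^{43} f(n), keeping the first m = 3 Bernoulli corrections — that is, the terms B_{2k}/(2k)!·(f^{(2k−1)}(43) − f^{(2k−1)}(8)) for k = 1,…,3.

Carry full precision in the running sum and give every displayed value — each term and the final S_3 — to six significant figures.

S_3 ≈ 449.411

∫_8^43 x·e^(−x/40) dx evaluates to 438.854.
Endpoint term: (f(8) + f(43))/2 = (6.54985 + 14.6758)/2 = 10.6128.
Integral + boundary = 449.467.
k=1: B_{2}/(2)! × [f^{(1)}(43) − f^{(1)}(8)] = 1/12 × (-0.0255973 − 0.654985) = -0.0567152.
Running total after k=1: 449.411.
k=2: B_{4}/(4)! × [f^{(3)}(43) − f^{(3)}(8)] = −1/720 × (0.000410624 − 0.00143278) = 1.41966e-06.
Running total after k=2: 449.411.
k=3: B_{6}/(6)! × [f^{(5)}(43) − f^{(5)}(8)] = 1/30240 × (5.23279e-07 − 1.53512e-06) = -3.34604e-11.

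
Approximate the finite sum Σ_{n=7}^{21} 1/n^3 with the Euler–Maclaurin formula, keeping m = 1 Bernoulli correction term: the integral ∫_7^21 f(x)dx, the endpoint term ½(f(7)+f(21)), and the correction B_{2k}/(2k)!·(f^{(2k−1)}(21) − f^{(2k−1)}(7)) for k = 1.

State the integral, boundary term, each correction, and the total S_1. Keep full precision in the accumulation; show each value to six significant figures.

Integral: ∫_7^21 1/x^3 dx = 0.00907029.
Endpoint term: (f(7) + f(21))/2 = (0.00291545 + 0.000107980)/2 = 0.00151172.
So far: 0.0105820.
Correction k=1: B_{2}/2! · (f^{(1)}(21) − f^{(1)}(7)) = 1/12 · (-1.54257e-05 − (-0.00124948)) = 0.000102838.

S_1 ≈ 0.0106848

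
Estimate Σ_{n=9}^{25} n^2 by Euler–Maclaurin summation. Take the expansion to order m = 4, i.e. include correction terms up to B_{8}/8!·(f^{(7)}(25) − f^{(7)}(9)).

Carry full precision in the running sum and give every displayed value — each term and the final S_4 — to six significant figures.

∫_9^25 x^2 dx evaluates to 4965.33.
Endpoint term: (f(9) + f(25))/2 = (81.0000 + 625.000)/2 = 353.000.
Integral + boundary = 5318.33.
k=1: B_{2}/(2)! × [f^{(1)}(25) − f^{(1)}(9)] = 1/12 × (50.0000 − 18.0000) = 2.66667.
After k=1: 5321.00.
k=2: B_{4}/(4)! × [f^{(3)}(25) − f^{(3)}(9)] = −1/720 × (0.00000 − 0.00000) = 0.00000.
After k=2: 5321.00.
k=3: B_{6}/(6)! × [f^{(5)}(25) − f^{(5)}(9)] = 1/30240 × (0.00000 − 0.00000) = 0.00000.
After k=3: 5321.00.
k=4: B_{8}/(8)! × [f^{(7)}(25) − f^{(7)}(9)] = −1/1209600 × (0.00000 − 0.00000) = 0.00000.

S_4 ≈ 5321.00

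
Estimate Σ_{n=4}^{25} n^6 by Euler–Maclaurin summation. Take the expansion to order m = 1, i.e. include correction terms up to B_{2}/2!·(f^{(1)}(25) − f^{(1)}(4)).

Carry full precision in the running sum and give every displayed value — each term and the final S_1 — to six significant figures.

S_1 ≈ 9.98883e+08

The integral term ∫_4^25 x^6 dx = 8.71928e+08.
Endpoint term: (f(4) + f(25))/2 = (4096.00 + 2.44141e+08)/2 = 1.22072e+08.
Running total after boundary: 9.94001e+08.
k=1: B_{2}/(2)! × [f^{(1)}(25) − f^{(1)}(4)] = 1/12 × (5.85938e+07 − 6144.00) = 4.88230e+06.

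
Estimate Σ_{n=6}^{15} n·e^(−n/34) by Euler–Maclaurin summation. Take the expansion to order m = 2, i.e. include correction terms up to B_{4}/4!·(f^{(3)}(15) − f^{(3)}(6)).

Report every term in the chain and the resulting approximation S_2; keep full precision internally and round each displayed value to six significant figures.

Integral: ∫_6^15 x·e^(−x/34) dx = 68.2808.
Boundary: ½(f(6) + f(15)) = ½(5.02934 + 9.64919) = 7.33926.
Running total after boundary: 75.6200.
Order-1 term: 1/12 · (0.359480 − 0.690302) = -0.0275685.
Running total after k=1: 75.5925.
Order-2 term: −1/720 · (0.00142391 − 0.00204736) = 8.65906e-07.

S_2 ≈ 75.5925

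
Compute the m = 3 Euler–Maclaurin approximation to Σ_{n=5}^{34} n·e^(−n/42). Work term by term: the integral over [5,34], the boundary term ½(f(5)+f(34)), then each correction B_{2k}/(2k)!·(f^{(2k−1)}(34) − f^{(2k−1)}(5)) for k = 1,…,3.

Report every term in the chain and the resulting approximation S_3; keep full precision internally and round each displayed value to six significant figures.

Integral: ∫_5^34 x·e^(−x/42) dx = 331.786.
½[f(5) + f(34)] = ½[4.43883 + 15.1324] = 9.78560.
Integral + boundary = 341.571.
k=1: B_{2}/(2)! × [f^{(1)}(34) − f^{(1)}(5)] = 1/12 × (0.0847752 − 0.782079) = -0.0581087.
Partial sum through k=1: 341.513.
k=2: B_{4}/(4)! × [f^{(3)}(34) − f^{(3)}(5)] = −1/720 × (0.000552673 − 0.00144989) = 1.24614e-06.
Partial sum through k=2: 341.513.
k=3: B_{6}/(6)! × [f^{(5)}(34) − f^{(5)}(5)] = 1/30240 × (5.99369e-07 − 1.39253e-06) = -2.62290e-11.

S_3 ≈ 341.513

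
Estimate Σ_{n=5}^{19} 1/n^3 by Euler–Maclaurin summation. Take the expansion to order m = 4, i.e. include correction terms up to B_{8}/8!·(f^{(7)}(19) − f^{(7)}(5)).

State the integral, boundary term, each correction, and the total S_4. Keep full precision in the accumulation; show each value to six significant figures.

S_4 ≈ 0.0230808

The integral term ∫_5^19 1/x^3 dx = 0.0186150.
½[f(5) + f(19)] = ½[0.00800000 + 0.000145794] = 0.00407290.
So far: 0.0226879.
Correction k=1: B_{2}/2! · (f^{(1)}(19) − f^{(1)}(5)) = 1/12 · (-2.30201e-05 − (-0.00480000)) = 0.000398082.
Partial sum through k=1: 0.0230859.
Correction k=2: B_{4}/4! · (f^{(3)}(19) − f^{(3)}(5)) = −1/720 · (-1.27535e-06 − (-0.00384000)) = -5.33156e-06.
Partial sum through k=2: 0.0230806.
Correction k=3: B_{6}/6! · (f^{(5)}(19) − f^{(5)}(5)) = 1/30240 · (-1.48379e-07 − (-0.00645120)) = 2.13328e-07.
Partial sum through k=3: 0.0230808.
Correction k=4: B_{8}/8! · (f^{(7)}(19) − f^{(7)}(5)) = −1/1209600 · (-2.95935e-08 − (-0.0185795)) = -1.53600e-08.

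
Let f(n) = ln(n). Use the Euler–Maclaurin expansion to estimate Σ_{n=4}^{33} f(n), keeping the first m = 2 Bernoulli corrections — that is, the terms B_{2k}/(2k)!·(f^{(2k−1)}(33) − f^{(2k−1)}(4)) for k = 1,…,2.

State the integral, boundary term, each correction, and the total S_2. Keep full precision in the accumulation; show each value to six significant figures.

Integral: ∫_4^33 ln(x) dx = 80.8396.
Boundary: ½(f(4) + f(33)) = ½(1.38629 + 3.49651) = 2.44140.
So far: 83.2810.
Correction k=1: B_{2}/2! · (f^{(1)}(33) − f^{(1)}(4)) = 1/12 · (0.0303030 − 0.250000) = -0.0183081.
Running total after k=1: 83.2627.
Correction k=2: B_{4}/4! · (f^{(3)}(33) − f^{(3)}(4)) = −1/720 · (5.56529e-05 − 0.0312500) = 4.33255e-05.

S_2 ≈ 83.2627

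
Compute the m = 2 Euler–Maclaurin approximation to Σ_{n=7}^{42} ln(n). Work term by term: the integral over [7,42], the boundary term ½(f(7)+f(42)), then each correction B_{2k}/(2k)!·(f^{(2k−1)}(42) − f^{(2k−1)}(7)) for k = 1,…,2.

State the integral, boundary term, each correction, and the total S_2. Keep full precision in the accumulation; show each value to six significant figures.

The integral term ∫_7^42 ln(x) dx = 108.361.
Endpoint term: (f(7) + f(42))/2 = (1.94591 + 3.73767)/2 = 2.84179.
Running total after boundary: 111.203.
Correction k=1: B_{2}/2! · (f^{(1)}(42) − f^{(1)}(7)) = 1/12 · (0.0238095 − 0.142857) = -0.00992063.
Partial sum through k=1: 111.193.
Correction k=2: B_{4}/4! · (f^{(3)}(42) − f^{(3)}(7)) = −1/720 · (2.69949e-05 − 0.00583090) = 8.06098e-06.

S_2 ≈ 111.193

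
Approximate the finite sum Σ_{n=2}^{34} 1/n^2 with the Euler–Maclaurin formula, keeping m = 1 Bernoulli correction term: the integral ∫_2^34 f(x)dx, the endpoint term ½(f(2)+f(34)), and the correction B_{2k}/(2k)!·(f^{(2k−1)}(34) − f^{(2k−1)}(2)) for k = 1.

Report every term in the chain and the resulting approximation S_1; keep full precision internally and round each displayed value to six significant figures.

The integral term ∫_2^34 1/x^2 dx = 0.470588.
½[f(2) + f(34)] = ½[0.250000 + 0.000865052] = 0.125433.
Integral + boundary = 0.596021.
Correction k=1: B_{2}/2! · (f^{(1)}(34) − f^{(1)}(2)) = 1/12 · (-5.08854e-05 − (-0.250000)) = 0.0208291.

S_1 ≈ 0.616850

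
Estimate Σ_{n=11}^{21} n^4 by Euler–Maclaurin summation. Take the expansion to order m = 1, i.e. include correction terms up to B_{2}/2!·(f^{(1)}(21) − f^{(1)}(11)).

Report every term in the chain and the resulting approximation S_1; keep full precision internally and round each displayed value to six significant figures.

Integral: ∫_11^21 x^4 dx = 784610.
½[f(11) + f(21)] = ½[14641.0 + 194481] = 104561.
So far: 889171.
Correction k=1: B_{2}/2! · (f^{(1)}(21) − f^{(1)}(11)) = 1/12 · (37044.0 − 5324.00) = 2643.33.

S_1 ≈ 891814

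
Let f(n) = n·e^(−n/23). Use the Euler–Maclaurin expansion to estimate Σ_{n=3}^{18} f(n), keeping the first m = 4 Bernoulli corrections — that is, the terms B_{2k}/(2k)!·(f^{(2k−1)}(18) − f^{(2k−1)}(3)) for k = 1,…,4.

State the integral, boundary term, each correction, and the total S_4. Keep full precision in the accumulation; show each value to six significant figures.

The integral term ∫_3^18 x·e^(−x/23) dx = 93.7222.
½[f(3) + f(18)] = ½[2.63314 + 8.22981] = 5.43148.
Integral + boundary = 99.1536.
k=1: B_{2}/(2)! × [f^{(1)}(18) − f^{(1)}(3)] = 1/12 × (0.0993939 − 0.763229) = -0.0553196.
Partial sum through k=1: 99.0983.
k=2: B_{4}/(4)! × [f^{(3)}(18) − f^{(3)}(3)] = −1/720 × (0.00191648 − 0.00476117) = 3.95095e-06.
Partial sum through k=2: 99.0983.
k=3: B_{6}/(6)! × [f^{(5)}(18) − f^{(5)}(3)] = 1/30240 × (6.89049e-06 − 1.52733e-05) = -2.77208e-10.
Partial sum through k=3: 99.0983.
k=4: B_{8}/(8)! × [f^{(7)}(18) − f^{(7)}(3)] = −1/1209600 × (1.92025e-08 − 4.07301e-08) = 1.77972e-14.

S_4 ≈ 99.0983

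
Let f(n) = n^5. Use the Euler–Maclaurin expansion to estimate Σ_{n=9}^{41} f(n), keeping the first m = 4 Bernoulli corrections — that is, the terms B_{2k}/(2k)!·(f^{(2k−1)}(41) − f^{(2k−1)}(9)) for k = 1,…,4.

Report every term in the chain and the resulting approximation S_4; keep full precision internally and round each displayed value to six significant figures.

Integral: ∫_9^41 x^5 dx = 7.91595e+08.
Boundary: ½(f(9) + f(41)) = ½(59049.0 + 1.15856e+08) = 5.79576e+07.
Running total after boundary: 8.49553e+08.
Order-1 term: 1/12 · (1.41288e+07 − 32805.0) = 1.17467e+06.
Running total after k=1: 8.50728e+08.
Order-2 term: −1/720 · (100860 − 4860.00) = -133.333.
Running total after k=2: 8.50728e+08.
Order-3 term: 1/30240 · (120.000 − 120.000) = 0.00000.
Running total after k=3: 8.50728e+08.
Order-4 term: −1/1209600 · (0.00000 − 0.00000) = 0.00000.

S_4 ≈ 8.50728e+08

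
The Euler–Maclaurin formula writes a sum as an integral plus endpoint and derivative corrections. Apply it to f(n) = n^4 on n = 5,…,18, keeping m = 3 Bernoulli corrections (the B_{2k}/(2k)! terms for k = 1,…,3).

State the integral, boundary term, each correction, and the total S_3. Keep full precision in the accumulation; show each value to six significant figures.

∫_5^18 x^4 dx evaluates to 377289.
Boundary: ½(f(5) + f(18)) = ½(625.000 + 104976) = 52800.5.
So far: 430089.
Correction k=1: B_{2}/2! · (f^{(1)}(18) − f^{(1)}(5)) = 1/12 · (23328.0 − 500.000) = 1902.33.
After k=1: 431991.
Correction k=2: B_{4}/4! · (f^{(3)}(18) − f^{(3)}(5)) = −1/720 · (432.000 − 120.000) = -0.433333.
After k=2: 431991.
Correction k=3: B_{6}/6! · (f^{(5)}(18) − f^{(5)}(5)) = 1/30240 · (0.00000 − 0.00000) = 0.00000.

S_3 ≈ 431991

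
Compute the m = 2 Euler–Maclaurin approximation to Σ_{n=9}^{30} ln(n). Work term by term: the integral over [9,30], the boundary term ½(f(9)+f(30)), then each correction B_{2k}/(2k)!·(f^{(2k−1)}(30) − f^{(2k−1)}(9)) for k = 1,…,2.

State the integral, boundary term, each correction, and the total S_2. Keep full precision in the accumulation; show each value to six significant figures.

∫_9^30 ln(x) dx evaluates to 61.2609.
Boundary: ½(f(9) + f(30)) = ½(2.19722 + 3.40120) = 2.79921.
So far: 64.0601.
Order-1 term: 1/12 · (0.0333333 − 0.111111) = -0.00648148.
Partial sum through k=1: 64.0536.
Order-2 term: −1/720 · (7.40741e-05 − 0.00274348) = 3.70751e-06.

S_2 ≈ 64.0536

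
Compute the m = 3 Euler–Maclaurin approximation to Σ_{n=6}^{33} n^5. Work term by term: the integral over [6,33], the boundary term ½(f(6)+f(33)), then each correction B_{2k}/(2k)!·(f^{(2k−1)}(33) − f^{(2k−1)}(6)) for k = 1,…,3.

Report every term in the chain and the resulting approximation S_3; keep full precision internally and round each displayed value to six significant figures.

S_3 ≈ 2.35302e+08

The integral term ∫_6^33 x^5 dx = 2.15237e+08.
Endpoint term: (f(6) + f(33))/2 = (7776.00 + 3.91354e+07)/2 = 1.95716e+07.
Integral + boundary = 2.34808e+08.
k=1: B_{2}/(2)! × [f^{(1)}(33) − f^{(1)}(6)] = 1/12 × (5.92960e+06 − 6480.00) = 493594.
After k=1: 2.35302e+08.
k=2: B_{4}/(4)! × [f^{(3)}(33) − f^{(3)}(6)] = −1/720 × (65340.0 − 2160.00) = -87.7500.
After k=2: 2.35302e+08.
k=3: B_{6}/(6)! × [f^{(5)}(33) − f^{(5)}(6)] = 1/30240 × (120.000 − 120.000) = 0.00000.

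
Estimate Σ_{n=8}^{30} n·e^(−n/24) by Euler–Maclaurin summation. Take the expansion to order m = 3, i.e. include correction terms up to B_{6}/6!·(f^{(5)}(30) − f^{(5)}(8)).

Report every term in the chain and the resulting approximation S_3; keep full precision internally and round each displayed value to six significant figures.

Integral: ∫_8^30 x·e^(−x/24) dx = 178.986.
½[f(8) + f(30)] = ½[5.73225 + 8.59514] = 7.16370.
Running total after boundary: 186.150.
Correction k=1: B_{2}/2! · (f^{(1)}(30) − f^{(1)}(8)) = 1/12 · (-0.0716262 − 0.477688) = -0.0457761.
Partial sum through k=1: 186.104.
Correction k=2: B_{4}/4! · (f^{(3)}(30) − f^{(3)}(8)) = −1/720 · (0.000870457 − 0.00331727) = 3.39836e-06.
Partial sum through k=2: 186.104.
Correction k=3: B_{6}/6! · (f^{(5)}(30) − f^{(5)}(8)) = 1/30240 · (3.23831e-06 − 1.00785e-05) = -2.26198e-10.

S_3 ≈ 186.104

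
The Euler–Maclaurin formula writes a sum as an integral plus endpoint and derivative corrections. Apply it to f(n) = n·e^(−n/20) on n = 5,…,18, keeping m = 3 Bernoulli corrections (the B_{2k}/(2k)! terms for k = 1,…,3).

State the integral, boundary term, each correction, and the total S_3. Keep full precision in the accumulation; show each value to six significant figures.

∫_5^18 x·e^(−x/20) dx evaluates to 80.4075.
Boundary: ½(f(5) + f(18)) = ½(3.89400 + 7.31825) = 5.60613.
Integral + boundary = 86.0136.
Correction k=1: B_{2}/2! · (f^{(1)}(18) − f^{(1)}(5)) = 1/12 · (0.0406570 − 0.584101) = -0.0452870.
Partial sum through k=1: 85.9683.
Correction k=2: B_{4}/4! · (f^{(3)}(18) − f^{(3)}(5)) = −1/720 · (0.00213449 − 0.00535426) = 4.47190e-06.
Partial sum through k=2: 85.9683.
Correction k=3: B_{6}/6! · (f^{(5)}(18) − f^{(5)}(5)) = 1/30240 · (1.04183e-05 − 2.31206e-05) = -4.20050e-10.

S_3 ≈ 85.9683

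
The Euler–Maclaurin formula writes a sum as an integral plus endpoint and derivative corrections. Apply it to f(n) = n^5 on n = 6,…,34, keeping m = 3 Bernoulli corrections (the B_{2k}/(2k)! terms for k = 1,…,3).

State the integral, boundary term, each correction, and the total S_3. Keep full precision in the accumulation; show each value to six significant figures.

∫_6^34 x^5 dx evaluates to 2.57460e+08.
Endpoint term: (f(6) + f(34))/2 = (7776.00 + 4.54354e+07)/2 = 2.27216e+07.
Integral + boundary = 2.80181e+08.
Correction k=1: B_{2}/2! · (f^{(1)}(34) − f^{(1)}(6)) = 1/12 · (6.68168e+06 − 6480.00) = 556267.
After k=1: 2.80737e+08.
Correction k=2: B_{4}/4! · (f^{(3)}(34) − f^{(3)}(6)) = −1/720 · (69360.0 − 2160.00) = -93.3333.
After k=2: 2.80737e+08.
Correction k=3: B_{6}/6! · (f^{(5)}(34) − f^{(5)}(6)) = 1/30240 · (120.000 − 120.000) = 0.00000.

S_3 ≈ 2.80737e+08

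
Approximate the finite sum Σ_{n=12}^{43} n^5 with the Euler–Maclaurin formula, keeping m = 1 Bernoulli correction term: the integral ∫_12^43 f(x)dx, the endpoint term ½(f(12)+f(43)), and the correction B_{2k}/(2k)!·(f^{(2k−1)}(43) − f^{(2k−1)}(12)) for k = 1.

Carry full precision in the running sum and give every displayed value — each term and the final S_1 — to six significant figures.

Integral: ∫_12^43 x^5 dx = 1.05306e+09.
Boundary: ½(f(12) + f(43)) = ½(248832 + 1.47008e+08) = 7.36286e+07.
Integral + boundary = 1.12669e+09.
k=1: B_{2}/(2)! × [f^{(1)}(43) − f^{(1)}(12)] = 1/12 × (1.70940e+07 − 103680) = 1.41586e+06.

S_1 ≈ 1.12811e+09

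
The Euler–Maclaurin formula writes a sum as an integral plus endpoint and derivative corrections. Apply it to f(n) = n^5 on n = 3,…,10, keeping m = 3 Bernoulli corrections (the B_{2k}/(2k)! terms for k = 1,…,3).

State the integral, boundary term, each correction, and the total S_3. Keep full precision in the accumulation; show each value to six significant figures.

S_3 ≈ 220792

Integral: ∫_3^10 x^5 dx = 166545.
Endpoint term: (f(3) + f(10))/2 = (243.000 + 100000)/2 = 50121.5.
So far: 216667.
Correction k=1: B_{2}/2! · (f^{(1)}(10) − f^{(1)}(3)) = 1/12 · (50000.0 − 405.000) = 4132.92.
After k=1: 220800.
Correction k=2: B_{4}/4! · (f^{(3)}(10) − f^{(3)}(3)) = −1/720 · (6000.00 − 540.000) = -7.58333.
After k=2: 220792.
Correction k=3: B_{6}/6! · (f^{(5)}(10) − f^{(5)}(3)) = 1/30240 · (120.000 − 120.000) = 0.00000.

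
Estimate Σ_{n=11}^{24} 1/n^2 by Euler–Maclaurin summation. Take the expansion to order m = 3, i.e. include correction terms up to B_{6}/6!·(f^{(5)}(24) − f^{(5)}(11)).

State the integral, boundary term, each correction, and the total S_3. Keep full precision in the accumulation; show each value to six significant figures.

The integral term ∫_11^24 1/x^2 dx = 0.0492424.
Endpoint term: (f(11) + f(24))/2 = (0.00826446 + 0.00173611)/2 = 0.00500029.
Running total after boundary: 0.0542427.
Order-1 term: 1/12 · (-0.000144676 − (-0.00150263)) = 0.000113163.
Partial sum through k=1: 0.0543559.
Order-2 term: −1/720 · (-3.01408e-06 − (-0.000149021)) = -2.02788e-07.
Partial sum through k=2: 0.0543557.
Order-3 term: 1/30240 · (-1.56983e-07 − (-3.69474e-05)) = 1.21661e-09.

S_3 ≈ 0.0543557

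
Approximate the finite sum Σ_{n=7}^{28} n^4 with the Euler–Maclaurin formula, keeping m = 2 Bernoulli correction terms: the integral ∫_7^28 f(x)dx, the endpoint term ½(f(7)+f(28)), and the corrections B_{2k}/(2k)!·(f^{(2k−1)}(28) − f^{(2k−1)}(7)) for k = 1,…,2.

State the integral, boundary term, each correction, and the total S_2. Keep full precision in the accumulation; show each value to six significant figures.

The integral term ∫_7^28 x^4 dx = 3.43871e+06.
½[f(7) + f(28)] = ½[2401.00 + 614656] = 308528.
Integral + boundary = 3.74724e+06.
k=1: B_{2}/(2)! × [f^{(1)}(28) − f^{(1)}(7)] = 1/12 × (87808.0 − 1372.00) = 7203.00.
Running total after k=1: 3.75444e+06.
k=2: B_{4}/(4)! × [f^{(3)}(28) − f^{(3)}(7)] = −1/720 × (672.000 − 168.000) = -0.700000.

S_2 ≈ 3.75444e+06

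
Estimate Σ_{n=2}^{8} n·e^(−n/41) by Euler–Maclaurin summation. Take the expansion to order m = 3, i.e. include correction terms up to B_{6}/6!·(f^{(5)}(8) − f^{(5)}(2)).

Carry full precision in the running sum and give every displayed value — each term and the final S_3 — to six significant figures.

S_3 ≈ 30.4136

Integral: ∫_2^8 x·e^(−x/41) dx = 26.1906.
Boundary: ½(f(2) + f(8)) = ½(1.90478 + 6.58187) = 4.24333.
So far: 30.4339.
Order-1 term: 1/12 · (0.662201 − 0.905932) = -0.0203109.
After k=1: 30.4136.
Order-2 term: −1/720 · (0.00137280 − 0.00167205) = 4.15628e-07.
After k=2: 30.4136.
Order-3 term: 1/30240 · (1.39896e-06 − 1.66875e-06) = -8.92154e-12.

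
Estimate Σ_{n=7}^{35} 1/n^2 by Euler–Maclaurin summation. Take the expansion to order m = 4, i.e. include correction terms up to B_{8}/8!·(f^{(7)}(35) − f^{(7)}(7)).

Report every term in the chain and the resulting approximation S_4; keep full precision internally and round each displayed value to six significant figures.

∫_7^35 1/x^2 dx evaluates to 0.114286.
Boundary: ½(f(7) + f(35)) = ½(0.0204082 + 0.000816327) = 0.0106122.
Running total after boundary: 0.124898.
k=1: B_{2}/(2)! × [f^{(1)}(35) − f^{(1)}(7)] = 1/12 × (-4.66472e-05 − (-0.00583090)) = 0.000482021.
Running total after k=1: 0.125380.
k=2: B_{4}/(4)! × [f^{(3)}(35) − f^{(3)}(7)] = −1/720 × (-4.56952e-07 − (-0.00142798)) = -1.98267e-06.
Running total after k=2: 0.125378.
k=3: B_{6}/(6)! × [f^{(5)}(35) − f^{(5)}(7)] = 1/30240 × (-1.11907e-08 − (-0.000874271)) = 2.89107e-08.
Running total after k=3: 0.125378.
k=4: B_{8}/(8)! × [f^{(7)}(35) − f^{(7)}(7)] = −1/1209600 × (-5.11574e-10 − (-0.000999167)) = -8.26031e-10.

S_4 ≈ 0.125378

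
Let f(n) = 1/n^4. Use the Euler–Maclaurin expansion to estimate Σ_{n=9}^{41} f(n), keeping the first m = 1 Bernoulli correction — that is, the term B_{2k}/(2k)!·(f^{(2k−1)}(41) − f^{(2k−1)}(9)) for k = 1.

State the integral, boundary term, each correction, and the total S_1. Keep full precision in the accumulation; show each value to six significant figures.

The integral term ∫_9^41 1/x^4 dx = 0.000452411.
½[f(9) + f(41)] = ½[0.000152416 + 3.53887e-07] = 7.63848e-05.
Integral + boundary = 0.000528796.
k=1: B_{2}/(2)! × [f^{(1)}(41) − f^{(1)}(9)] = 1/12 × (-3.45256e-08 − (-6.77404e-05)) = 5.64215e-06.

S_1 ≈ 0.000534438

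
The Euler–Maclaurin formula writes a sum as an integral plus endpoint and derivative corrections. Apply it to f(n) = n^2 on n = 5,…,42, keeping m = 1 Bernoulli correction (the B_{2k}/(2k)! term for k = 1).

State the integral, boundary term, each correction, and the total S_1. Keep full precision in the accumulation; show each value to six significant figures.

S_1 ≈ 25555.0

Integral: ∫_5^42 x^2 dx = 24654.3.
Boundary: ½(f(5) + f(42)) = ½(25.0000 + 1764.00) = 894.500.
Running total after boundary: 25548.8.
k=1: B_{2}/(2)! × [f^{(1)}(42) − f^{(1)}(5)] = 1/12 × (84.0000 − 10.0000) = 6.16667.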